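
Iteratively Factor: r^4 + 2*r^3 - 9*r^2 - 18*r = (r - 3)*(r^3 + 5*r^2 + 6*r) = r*(r - 3)*(r^2 + 5*r + 6) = r*(r - 3)*(r + 2)*(r + 3)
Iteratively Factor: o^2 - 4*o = (o)*(o - 4)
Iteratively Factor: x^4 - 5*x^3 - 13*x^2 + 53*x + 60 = (x - 5)*(x^3 - 13*x - 12) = (x - 5)*(x + 1)*(x^2 - x - 12) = (x - 5)*(x - 4)*(x + 1)*(x + 3)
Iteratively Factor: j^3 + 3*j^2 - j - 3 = (j + 1)*(j^2 + 2*j - 3) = (j - 1)*(j + 1)*(j + 3)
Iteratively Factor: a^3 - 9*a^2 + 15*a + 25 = (a - 5)*(a^2 - 4*a - 5) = (a - 5)*(a + 1)*(a - 5)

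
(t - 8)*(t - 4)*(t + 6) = t^3 - 6*t^2 - 40*t + 192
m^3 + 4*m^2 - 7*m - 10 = (m - 2)*(m + 1)*(m + 5)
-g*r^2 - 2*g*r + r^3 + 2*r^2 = r*(-g + r)*(r + 2)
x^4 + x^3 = x^3*(x + 1)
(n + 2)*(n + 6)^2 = n^3 + 14*n^2 + 60*n + 72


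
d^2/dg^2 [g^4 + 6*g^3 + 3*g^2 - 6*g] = 12*g^2 + 36*g + 6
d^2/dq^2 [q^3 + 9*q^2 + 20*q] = 6*q + 18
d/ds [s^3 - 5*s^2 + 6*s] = 3*s^2 - 10*s + 6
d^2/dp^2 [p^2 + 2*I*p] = 2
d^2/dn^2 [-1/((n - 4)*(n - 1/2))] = 4*(-4*(n - 4)^2 - 2*(n - 4)*(2*n - 1) - (2*n - 1)^2)/((n - 4)^3*(2*n - 1)^3)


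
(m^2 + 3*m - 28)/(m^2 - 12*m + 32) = (m + 7)/(m - 8)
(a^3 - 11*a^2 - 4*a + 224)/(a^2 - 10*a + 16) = (a^2 - 3*a - 28)/(a - 2)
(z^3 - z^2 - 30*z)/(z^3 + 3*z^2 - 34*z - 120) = z/(z + 4)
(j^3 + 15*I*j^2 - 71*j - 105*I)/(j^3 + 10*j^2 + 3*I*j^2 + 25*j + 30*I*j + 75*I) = (j^2 + 12*I*j - 35)/(j^2 + 10*j + 25)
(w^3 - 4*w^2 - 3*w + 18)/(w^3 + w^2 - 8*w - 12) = (w - 3)/(w + 2)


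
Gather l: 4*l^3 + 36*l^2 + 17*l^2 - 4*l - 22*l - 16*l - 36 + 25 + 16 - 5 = 4*l^3 + 53*l^2 - 42*l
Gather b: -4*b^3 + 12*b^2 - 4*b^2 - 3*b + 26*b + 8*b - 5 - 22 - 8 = -4*b^3 + 8*b^2 + 31*b - 35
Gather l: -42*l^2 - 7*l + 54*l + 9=-42*l^2 + 47*l + 9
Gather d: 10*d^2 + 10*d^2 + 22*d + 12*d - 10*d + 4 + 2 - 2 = 20*d^2 + 24*d + 4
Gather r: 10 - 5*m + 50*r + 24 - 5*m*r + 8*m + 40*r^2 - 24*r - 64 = 3*m + 40*r^2 + r*(26 - 5*m) - 30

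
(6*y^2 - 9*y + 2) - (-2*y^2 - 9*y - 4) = 8*y^2 + 6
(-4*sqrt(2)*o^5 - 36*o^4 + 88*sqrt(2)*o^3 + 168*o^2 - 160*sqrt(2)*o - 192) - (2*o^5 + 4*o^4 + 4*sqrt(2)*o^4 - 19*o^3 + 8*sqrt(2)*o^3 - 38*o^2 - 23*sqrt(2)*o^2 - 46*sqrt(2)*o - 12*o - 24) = -4*sqrt(2)*o^5 - 2*o^5 - 40*o^4 - 4*sqrt(2)*o^4 + 19*o^3 + 80*sqrt(2)*o^3 + 23*sqrt(2)*o^2 + 206*o^2 - 114*sqrt(2)*o + 12*o - 168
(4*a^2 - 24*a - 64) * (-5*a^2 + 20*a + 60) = -20*a^4 + 200*a^3 + 80*a^2 - 2720*a - 3840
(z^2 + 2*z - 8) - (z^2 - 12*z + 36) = 14*z - 44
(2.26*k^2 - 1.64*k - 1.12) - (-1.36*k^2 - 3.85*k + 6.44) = 3.62*k^2 + 2.21*k - 7.56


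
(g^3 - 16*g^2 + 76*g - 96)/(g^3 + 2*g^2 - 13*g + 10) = (g^2 - 14*g + 48)/(g^2 + 4*g - 5)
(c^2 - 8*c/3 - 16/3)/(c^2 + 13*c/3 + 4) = (c - 4)/(c + 3)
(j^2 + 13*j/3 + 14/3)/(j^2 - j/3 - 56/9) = 3*(j + 2)/(3*j - 8)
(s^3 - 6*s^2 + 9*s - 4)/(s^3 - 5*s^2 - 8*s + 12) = (s^2 - 5*s + 4)/(s^2 - 4*s - 12)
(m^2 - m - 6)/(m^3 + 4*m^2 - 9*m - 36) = (m + 2)/(m^2 + 7*m + 12)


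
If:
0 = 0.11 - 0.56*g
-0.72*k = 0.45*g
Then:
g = 0.20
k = -0.12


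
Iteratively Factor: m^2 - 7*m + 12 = (m - 4)*(m - 3)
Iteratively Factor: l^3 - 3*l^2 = (l - 3)*(l^2) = l*(l - 3)*(l)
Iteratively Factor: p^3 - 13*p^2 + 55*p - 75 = (p - 5)*(p^2 - 8*p + 15) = (p - 5)*(p - 3)*(p - 5)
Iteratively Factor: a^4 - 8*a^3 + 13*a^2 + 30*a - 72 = (a - 3)*(a^3 - 5*a^2 - 2*a + 24) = (a - 4)*(a - 3)*(a^2 - a - 6) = (a - 4)*(a - 3)*(a + 2)*(a - 3)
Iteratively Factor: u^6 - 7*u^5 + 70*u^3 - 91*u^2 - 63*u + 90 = (u + 1)*(u^5 - 8*u^4 + 8*u^3 + 62*u^2 - 153*u + 90) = (u - 5)*(u + 1)*(u^4 - 3*u^3 - 7*u^2 + 27*u - 18) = (u - 5)*(u + 1)*(u + 3)*(u^3 - 6*u^2 + 11*u - 6) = (u - 5)*(u - 3)*(u + 1)*(u + 3)*(u^2 - 3*u + 2) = (u - 5)*(u - 3)*(u - 1)*(u + 1)*(u + 3)*(u - 2)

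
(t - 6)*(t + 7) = t^2 + t - 42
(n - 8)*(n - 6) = n^2 - 14*n + 48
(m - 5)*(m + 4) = m^2 - m - 20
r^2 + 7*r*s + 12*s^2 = (r + 3*s)*(r + 4*s)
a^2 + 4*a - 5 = (a - 1)*(a + 5)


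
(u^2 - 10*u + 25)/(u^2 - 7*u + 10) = (u - 5)/(u - 2)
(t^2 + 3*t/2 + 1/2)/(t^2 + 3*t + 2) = (t + 1/2)/(t + 2)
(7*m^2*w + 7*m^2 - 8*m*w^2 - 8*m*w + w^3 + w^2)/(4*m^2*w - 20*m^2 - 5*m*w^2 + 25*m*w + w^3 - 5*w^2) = (-7*m*w - 7*m + w^2 + w)/(-4*m*w + 20*m + w^2 - 5*w)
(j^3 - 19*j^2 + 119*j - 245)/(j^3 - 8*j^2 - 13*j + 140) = (j - 7)/(j + 4)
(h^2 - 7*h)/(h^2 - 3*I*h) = (h - 7)/(h - 3*I)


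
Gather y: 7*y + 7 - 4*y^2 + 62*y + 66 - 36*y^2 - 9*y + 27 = -40*y^2 + 60*y + 100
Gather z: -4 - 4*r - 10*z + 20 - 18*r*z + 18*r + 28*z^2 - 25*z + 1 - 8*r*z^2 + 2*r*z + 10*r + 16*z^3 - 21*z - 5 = 24*r + 16*z^3 + z^2*(28 - 8*r) + z*(-16*r - 56) + 12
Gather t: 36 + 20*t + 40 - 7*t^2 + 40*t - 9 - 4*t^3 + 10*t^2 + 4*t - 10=-4*t^3 + 3*t^2 + 64*t + 57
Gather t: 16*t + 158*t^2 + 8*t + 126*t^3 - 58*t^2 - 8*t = 126*t^3 + 100*t^2 + 16*t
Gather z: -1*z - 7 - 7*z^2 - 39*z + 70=-7*z^2 - 40*z + 63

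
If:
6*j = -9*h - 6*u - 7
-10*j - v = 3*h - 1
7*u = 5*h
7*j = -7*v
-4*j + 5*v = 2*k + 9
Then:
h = -161/237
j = 80/237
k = -951/158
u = -115/237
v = -80/237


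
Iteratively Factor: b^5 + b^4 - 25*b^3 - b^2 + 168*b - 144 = (b - 3)*(b^4 + 4*b^3 - 13*b^2 - 40*b + 48) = (b - 3)*(b + 4)*(b^3 - 13*b + 12) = (b - 3)*(b - 1)*(b + 4)*(b^2 + b - 12) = (b - 3)*(b - 1)*(b + 4)^2*(b - 3)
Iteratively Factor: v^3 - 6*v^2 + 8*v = (v - 4)*(v^2 - 2*v) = (v - 4)*(v - 2)*(v)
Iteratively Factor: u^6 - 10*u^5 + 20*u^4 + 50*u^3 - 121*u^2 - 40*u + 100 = (u - 5)*(u^5 - 5*u^4 - 5*u^3 + 25*u^2 + 4*u - 20) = (u - 5)^2*(u^4 - 5*u^2 + 4) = (u - 5)^2*(u + 1)*(u^3 - u^2 - 4*u + 4) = (u - 5)^2*(u - 2)*(u + 1)*(u^2 + u - 2) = (u - 5)^2*(u - 2)*(u - 1)*(u + 1)*(u + 2)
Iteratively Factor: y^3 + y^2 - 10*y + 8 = (y - 2)*(y^2 + 3*y - 4) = (y - 2)*(y + 4)*(y - 1)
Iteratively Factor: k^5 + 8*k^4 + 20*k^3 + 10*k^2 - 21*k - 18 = (k + 1)*(k^4 + 7*k^3 + 13*k^2 - 3*k - 18) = (k + 1)*(k + 3)*(k^3 + 4*k^2 + k - 6) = (k - 1)*(k + 1)*(k + 3)*(k^2 + 5*k + 6) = (k - 1)*(k + 1)*(k + 2)*(k + 3)*(k + 3)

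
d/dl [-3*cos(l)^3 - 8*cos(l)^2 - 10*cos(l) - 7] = (9*cos(l)^2 + 16*cos(l) + 10)*sin(l)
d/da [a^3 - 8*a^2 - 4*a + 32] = 3*a^2 - 16*a - 4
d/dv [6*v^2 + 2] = 12*v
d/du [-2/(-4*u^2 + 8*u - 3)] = 16*(1 - u)/(4*u^2 - 8*u + 3)^2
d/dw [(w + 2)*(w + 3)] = 2*w + 5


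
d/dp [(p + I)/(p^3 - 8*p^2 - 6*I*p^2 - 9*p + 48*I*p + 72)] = (-2*p^2 + p*(8 - 3*I) - 3 + 40*I)/(p^5 - p^4*(16 + 9*I) + p^3*(37 + 144*I) + 9*p^2*(48 - 61*I) - 432*p*(4 + I) + 1728*I)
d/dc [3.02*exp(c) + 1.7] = 3.02*exp(c)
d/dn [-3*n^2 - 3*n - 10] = -6*n - 3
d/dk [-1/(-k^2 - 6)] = -2*k/(k^2 + 6)^2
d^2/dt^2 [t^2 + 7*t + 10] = 2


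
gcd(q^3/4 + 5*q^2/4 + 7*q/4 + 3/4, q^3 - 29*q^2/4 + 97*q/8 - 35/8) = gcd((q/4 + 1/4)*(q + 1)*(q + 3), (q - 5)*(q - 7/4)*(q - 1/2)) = 1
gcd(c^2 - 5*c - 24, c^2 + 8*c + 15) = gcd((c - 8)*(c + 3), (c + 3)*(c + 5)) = c + 3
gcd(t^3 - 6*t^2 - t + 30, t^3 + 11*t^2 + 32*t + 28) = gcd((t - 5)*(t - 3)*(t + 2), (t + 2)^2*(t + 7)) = t + 2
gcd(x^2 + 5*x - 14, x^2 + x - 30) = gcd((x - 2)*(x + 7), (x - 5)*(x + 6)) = 1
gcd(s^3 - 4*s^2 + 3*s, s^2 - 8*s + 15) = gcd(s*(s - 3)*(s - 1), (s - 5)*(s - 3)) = s - 3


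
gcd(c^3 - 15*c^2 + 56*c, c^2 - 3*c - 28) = c - 7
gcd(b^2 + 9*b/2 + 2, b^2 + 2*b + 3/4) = b + 1/2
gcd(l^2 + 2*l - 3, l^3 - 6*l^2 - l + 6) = l - 1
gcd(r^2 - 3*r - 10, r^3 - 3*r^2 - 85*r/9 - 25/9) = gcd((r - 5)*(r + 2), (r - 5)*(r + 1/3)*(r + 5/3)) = r - 5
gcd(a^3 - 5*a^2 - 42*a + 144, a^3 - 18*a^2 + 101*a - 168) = a^2 - 11*a + 24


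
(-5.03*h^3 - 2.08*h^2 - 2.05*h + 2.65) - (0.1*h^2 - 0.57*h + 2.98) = -5.03*h^3 - 2.18*h^2 - 1.48*h - 0.33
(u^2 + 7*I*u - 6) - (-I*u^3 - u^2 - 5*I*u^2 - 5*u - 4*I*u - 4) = I*u^3 + 2*u^2 + 5*I*u^2 + 5*u + 11*I*u - 2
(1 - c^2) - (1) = -c^2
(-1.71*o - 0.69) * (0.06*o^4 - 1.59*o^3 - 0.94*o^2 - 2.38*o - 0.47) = -0.1026*o^5 + 2.6775*o^4 + 2.7045*o^3 + 4.7184*o^2 + 2.4459*o + 0.3243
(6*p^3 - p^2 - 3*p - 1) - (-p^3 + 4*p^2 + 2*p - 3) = 7*p^3 - 5*p^2 - 5*p + 2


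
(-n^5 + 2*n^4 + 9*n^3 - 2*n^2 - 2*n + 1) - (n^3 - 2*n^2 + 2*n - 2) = -n^5 + 2*n^4 + 8*n^3 - 4*n + 3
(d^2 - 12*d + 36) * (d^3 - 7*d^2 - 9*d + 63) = d^5 - 19*d^4 + 111*d^3 - 81*d^2 - 1080*d + 2268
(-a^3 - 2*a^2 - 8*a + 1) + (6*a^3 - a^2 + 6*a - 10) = 5*a^3 - 3*a^2 - 2*a - 9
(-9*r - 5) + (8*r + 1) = -r - 4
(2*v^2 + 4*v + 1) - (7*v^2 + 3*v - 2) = -5*v^2 + v + 3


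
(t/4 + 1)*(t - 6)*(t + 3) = t^3/4 + t^2/4 - 15*t/2 - 18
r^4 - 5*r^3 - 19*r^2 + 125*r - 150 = (r - 5)*(r - 3)*(r - 2)*(r + 5)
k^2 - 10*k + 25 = (k - 5)^2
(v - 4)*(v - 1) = v^2 - 5*v + 4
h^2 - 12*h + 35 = (h - 7)*(h - 5)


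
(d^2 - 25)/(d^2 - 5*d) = (d + 5)/d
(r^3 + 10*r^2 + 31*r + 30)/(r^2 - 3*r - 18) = (r^2 + 7*r + 10)/(r - 6)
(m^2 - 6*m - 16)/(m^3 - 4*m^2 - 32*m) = (m + 2)/(m*(m + 4))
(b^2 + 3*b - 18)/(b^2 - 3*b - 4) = (-b^2 - 3*b + 18)/(-b^2 + 3*b + 4)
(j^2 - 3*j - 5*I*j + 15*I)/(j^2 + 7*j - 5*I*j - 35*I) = (j - 3)/(j + 7)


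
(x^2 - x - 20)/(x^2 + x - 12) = (x - 5)/(x - 3)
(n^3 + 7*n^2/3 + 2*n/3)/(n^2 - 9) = n*(3*n^2 + 7*n + 2)/(3*(n^2 - 9))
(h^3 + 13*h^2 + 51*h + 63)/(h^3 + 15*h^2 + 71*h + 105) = (h + 3)/(h + 5)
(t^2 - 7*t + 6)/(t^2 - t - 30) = (t - 1)/(t + 5)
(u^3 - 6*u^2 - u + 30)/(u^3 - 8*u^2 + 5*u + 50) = (u - 3)/(u - 5)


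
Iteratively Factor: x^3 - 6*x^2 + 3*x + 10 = (x + 1)*(x^2 - 7*x + 10) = (x - 2)*(x + 1)*(x - 5)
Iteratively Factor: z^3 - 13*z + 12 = (z - 1)*(z^2 + z - 12) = (z - 1)*(z + 4)*(z - 3)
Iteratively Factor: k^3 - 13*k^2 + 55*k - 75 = (k - 5)*(k^2 - 8*k + 15) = (k - 5)*(k - 3)*(k - 5)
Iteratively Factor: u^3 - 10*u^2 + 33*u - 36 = (u - 4)*(u^2 - 6*u + 9) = (u - 4)*(u - 3)*(u - 3)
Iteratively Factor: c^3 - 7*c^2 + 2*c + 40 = (c - 4)*(c^2 - 3*c - 10) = (c - 5)*(c - 4)*(c + 2)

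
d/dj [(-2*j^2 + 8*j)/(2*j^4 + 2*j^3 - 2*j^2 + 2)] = (j^2*(j - 4)*(4*j^2 + 3*j - 2) + 2*(2 - j)*(j^4 + j^3 - j^2 + 1))/(j^4 + j^3 - j^2 + 1)^2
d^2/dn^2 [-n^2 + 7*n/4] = -2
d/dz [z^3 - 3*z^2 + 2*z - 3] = 3*z^2 - 6*z + 2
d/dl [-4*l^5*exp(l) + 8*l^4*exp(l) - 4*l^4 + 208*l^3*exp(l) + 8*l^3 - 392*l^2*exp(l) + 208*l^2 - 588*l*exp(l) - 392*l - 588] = -4*l^5*exp(l) - 12*l^4*exp(l) + 240*l^3*exp(l) - 16*l^3 + 232*l^2*exp(l) + 24*l^2 - 1372*l*exp(l) + 416*l - 588*exp(l) - 392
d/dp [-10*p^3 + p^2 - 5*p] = -30*p^2 + 2*p - 5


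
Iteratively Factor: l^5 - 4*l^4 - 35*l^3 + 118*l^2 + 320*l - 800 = (l - 2)*(l^4 - 2*l^3 - 39*l^2 + 40*l + 400) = (l - 5)*(l - 2)*(l^3 + 3*l^2 - 24*l - 80) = (l - 5)*(l - 2)*(l + 4)*(l^2 - l - 20) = (l - 5)^2*(l - 2)*(l + 4)*(l + 4)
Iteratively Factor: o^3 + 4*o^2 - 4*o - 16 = (o + 4)*(o^2 - 4) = (o - 2)*(o + 4)*(o + 2)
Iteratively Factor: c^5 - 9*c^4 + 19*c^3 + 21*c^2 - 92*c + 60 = (c - 2)*(c^4 - 7*c^3 + 5*c^2 + 31*c - 30) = (c - 3)*(c - 2)*(c^3 - 4*c^2 - 7*c + 10) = (c - 5)*(c - 3)*(c - 2)*(c^2 + c - 2) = (c - 5)*(c - 3)*(c - 2)*(c - 1)*(c + 2)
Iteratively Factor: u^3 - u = (u + 1)*(u^2 - u) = u*(u + 1)*(u - 1)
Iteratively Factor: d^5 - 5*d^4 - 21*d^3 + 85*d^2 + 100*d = (d - 5)*(d^4 - 21*d^2 - 20*d) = (d - 5)*(d + 4)*(d^3 - 4*d^2 - 5*d) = d*(d - 5)*(d + 4)*(d^2 - 4*d - 5) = d*(d - 5)^2*(d + 4)*(d + 1)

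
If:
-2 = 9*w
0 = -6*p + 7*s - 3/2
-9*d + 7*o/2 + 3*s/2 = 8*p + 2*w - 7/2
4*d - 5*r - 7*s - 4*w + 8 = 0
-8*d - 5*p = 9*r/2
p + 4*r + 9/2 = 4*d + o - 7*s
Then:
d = -20947/5640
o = -1569299/8460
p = -256849/2820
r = 456011/4230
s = -18296/235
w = -2/9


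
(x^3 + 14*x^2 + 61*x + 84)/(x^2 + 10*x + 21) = x + 4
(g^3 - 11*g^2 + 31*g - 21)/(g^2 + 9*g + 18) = (g^3 - 11*g^2 + 31*g - 21)/(g^2 + 9*g + 18)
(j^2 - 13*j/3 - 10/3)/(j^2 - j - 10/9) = 3*(j - 5)/(3*j - 5)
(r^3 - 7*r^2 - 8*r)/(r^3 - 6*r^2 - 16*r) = (r + 1)/(r + 2)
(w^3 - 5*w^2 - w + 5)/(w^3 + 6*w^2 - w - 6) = (w - 5)/(w + 6)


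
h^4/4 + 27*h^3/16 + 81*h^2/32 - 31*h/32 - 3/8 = (h/4 + 1)*(h - 1/2)*(h + 1/4)*(h + 3)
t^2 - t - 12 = (t - 4)*(t + 3)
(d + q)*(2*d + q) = 2*d^2 + 3*d*q + q^2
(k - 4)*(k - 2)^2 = k^3 - 8*k^2 + 20*k - 16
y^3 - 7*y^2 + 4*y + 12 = (y - 6)*(y - 2)*(y + 1)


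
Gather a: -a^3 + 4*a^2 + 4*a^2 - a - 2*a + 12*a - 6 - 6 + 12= -a^3 + 8*a^2 + 9*a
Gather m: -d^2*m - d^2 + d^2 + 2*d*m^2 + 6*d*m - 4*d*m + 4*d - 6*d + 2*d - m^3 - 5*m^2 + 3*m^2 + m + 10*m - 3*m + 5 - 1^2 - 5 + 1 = -m^3 + m^2*(2*d - 2) + m*(-d^2 + 2*d + 8)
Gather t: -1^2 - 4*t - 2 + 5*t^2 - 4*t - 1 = 5*t^2 - 8*t - 4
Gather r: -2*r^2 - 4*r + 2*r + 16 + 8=-2*r^2 - 2*r + 24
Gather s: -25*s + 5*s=-20*s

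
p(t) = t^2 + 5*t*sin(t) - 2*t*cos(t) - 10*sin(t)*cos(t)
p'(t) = 2*t*sin(t) + 5*t*cos(t) + 2*t + 10*sin(t)^2 + 5*sin(t) - 10*cos(t)^2 - 2*cos(t)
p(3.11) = 16.70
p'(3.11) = -16.95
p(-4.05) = 0.30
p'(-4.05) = 5.57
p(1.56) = 10.09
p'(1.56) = 21.30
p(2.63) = 22.21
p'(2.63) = -4.65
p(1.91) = 17.06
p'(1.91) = 17.41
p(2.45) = 22.50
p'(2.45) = 1.45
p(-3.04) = 3.73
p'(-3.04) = 1.35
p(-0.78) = 9.46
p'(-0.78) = -8.28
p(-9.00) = 79.39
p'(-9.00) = 23.58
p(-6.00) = 36.46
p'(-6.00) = -53.12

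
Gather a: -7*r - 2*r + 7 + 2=9 - 9*r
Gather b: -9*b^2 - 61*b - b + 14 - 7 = -9*b^2 - 62*b + 7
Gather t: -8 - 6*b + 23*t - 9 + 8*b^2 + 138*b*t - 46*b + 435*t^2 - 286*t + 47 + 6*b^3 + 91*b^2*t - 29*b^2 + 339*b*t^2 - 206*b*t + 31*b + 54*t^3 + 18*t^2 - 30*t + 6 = 6*b^3 - 21*b^2 - 21*b + 54*t^3 + t^2*(339*b + 453) + t*(91*b^2 - 68*b - 293) + 36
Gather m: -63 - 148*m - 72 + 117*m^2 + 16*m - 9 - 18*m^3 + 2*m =-18*m^3 + 117*m^2 - 130*m - 144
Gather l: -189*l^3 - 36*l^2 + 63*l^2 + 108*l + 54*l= -189*l^3 + 27*l^2 + 162*l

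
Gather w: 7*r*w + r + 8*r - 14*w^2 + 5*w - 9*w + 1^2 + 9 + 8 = 9*r - 14*w^2 + w*(7*r - 4) + 18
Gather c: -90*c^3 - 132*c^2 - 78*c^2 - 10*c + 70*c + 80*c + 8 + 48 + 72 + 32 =-90*c^3 - 210*c^2 + 140*c + 160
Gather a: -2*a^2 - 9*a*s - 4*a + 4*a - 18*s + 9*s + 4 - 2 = -2*a^2 - 9*a*s - 9*s + 2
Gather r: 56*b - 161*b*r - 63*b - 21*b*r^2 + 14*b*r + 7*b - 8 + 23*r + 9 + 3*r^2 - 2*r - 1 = r^2*(3 - 21*b) + r*(21 - 147*b)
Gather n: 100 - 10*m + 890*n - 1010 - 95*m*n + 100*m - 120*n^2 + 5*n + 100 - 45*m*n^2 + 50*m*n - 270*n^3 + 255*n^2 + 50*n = 90*m - 270*n^3 + n^2*(135 - 45*m) + n*(945 - 45*m) - 810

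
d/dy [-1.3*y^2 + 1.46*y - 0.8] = 1.46 - 2.6*y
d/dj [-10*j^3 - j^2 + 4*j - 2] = -30*j^2 - 2*j + 4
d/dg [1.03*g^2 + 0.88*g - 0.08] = 2.06*g + 0.88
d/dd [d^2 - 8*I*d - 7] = 2*d - 8*I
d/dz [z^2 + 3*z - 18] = 2*z + 3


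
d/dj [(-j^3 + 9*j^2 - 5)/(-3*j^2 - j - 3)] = (3*j^4 + 2*j^3 - 84*j - 5)/(9*j^4 + 6*j^3 + 19*j^2 + 6*j + 9)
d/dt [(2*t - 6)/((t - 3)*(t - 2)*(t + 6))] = 4*(-t - 2)/(t^4 + 8*t^3 - 8*t^2 - 96*t + 144)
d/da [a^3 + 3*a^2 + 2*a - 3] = 3*a^2 + 6*a + 2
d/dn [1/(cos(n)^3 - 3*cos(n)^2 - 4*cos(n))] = (3*sin(n) - 4*sin(n)/cos(n)^2 - 6*tan(n))/(sin(n)^2 + 3*cos(n) + 3)^2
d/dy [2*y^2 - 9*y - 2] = 4*y - 9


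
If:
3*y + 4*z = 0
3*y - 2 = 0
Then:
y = 2/3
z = -1/2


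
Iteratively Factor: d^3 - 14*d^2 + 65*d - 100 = (d - 5)*(d^2 - 9*d + 20) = (d - 5)*(d - 4)*(d - 5)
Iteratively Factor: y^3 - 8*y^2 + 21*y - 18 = (y - 2)*(y^2 - 6*y + 9) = (y - 3)*(y - 2)*(y - 3)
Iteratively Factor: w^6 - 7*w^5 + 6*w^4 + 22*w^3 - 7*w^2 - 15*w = (w - 5)*(w^5 - 2*w^4 - 4*w^3 + 2*w^2 + 3*w) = (w - 5)*(w + 1)*(w^4 - 3*w^3 - w^2 + 3*w) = (w - 5)*(w - 1)*(w + 1)*(w^3 - 2*w^2 - 3*w) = w*(w - 5)*(w - 1)*(w + 1)*(w^2 - 2*w - 3) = w*(w - 5)*(w - 3)*(w - 1)*(w + 1)*(w + 1)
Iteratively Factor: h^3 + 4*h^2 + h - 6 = (h + 2)*(h^2 + 2*h - 3) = (h + 2)*(h + 3)*(h - 1)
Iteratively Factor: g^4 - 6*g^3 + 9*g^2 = (g)*(g^3 - 6*g^2 + 9*g) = g^2*(g^2 - 6*g + 9) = g^2*(g - 3)*(g - 3)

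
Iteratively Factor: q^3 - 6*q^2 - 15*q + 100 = (q + 4)*(q^2 - 10*q + 25) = (q - 5)*(q + 4)*(q - 5)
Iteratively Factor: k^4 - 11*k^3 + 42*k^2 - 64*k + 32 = (k - 4)*(k^3 - 7*k^2 + 14*k - 8) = (k - 4)*(k - 1)*(k^2 - 6*k + 8) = (k - 4)^2*(k - 1)*(k - 2)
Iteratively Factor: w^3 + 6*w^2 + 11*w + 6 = (w + 3)*(w^2 + 3*w + 2) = (w + 2)*(w + 3)*(w + 1)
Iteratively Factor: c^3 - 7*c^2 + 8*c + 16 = (c - 4)*(c^2 - 3*c - 4) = (c - 4)^2*(c + 1)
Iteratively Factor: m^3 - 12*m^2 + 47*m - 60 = (m - 4)*(m^2 - 8*m + 15) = (m - 4)*(m - 3)*(m - 5)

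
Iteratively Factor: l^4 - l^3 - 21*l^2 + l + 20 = (l + 1)*(l^3 - 2*l^2 - 19*l + 20) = (l - 5)*(l + 1)*(l^2 + 3*l - 4) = (l - 5)*(l - 1)*(l + 1)*(l + 4)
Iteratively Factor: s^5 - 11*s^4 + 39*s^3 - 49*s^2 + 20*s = (s - 4)*(s^4 - 7*s^3 + 11*s^2 - 5*s) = s*(s - 4)*(s^3 - 7*s^2 + 11*s - 5) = s*(s - 4)*(s - 1)*(s^2 - 6*s + 5) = s*(s - 4)*(s - 1)^2*(s - 5)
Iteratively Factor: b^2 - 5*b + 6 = (b - 2)*(b - 3)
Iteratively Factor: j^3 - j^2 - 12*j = (j)*(j^2 - j - 12) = j*(j + 3)*(j - 4)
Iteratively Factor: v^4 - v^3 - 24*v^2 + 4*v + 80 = (v - 2)*(v^3 + v^2 - 22*v - 40) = (v - 5)*(v - 2)*(v^2 + 6*v + 8) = (v - 5)*(v - 2)*(v + 2)*(v + 4)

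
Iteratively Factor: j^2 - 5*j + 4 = (j - 1)*(j - 4)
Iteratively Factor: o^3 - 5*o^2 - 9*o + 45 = (o - 5)*(o^2 - 9) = (o - 5)*(o - 3)*(o + 3)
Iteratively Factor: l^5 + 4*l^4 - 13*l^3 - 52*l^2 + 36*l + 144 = (l + 2)*(l^4 + 2*l^3 - 17*l^2 - 18*l + 72) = (l + 2)*(l + 4)*(l^3 - 2*l^2 - 9*l + 18) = (l - 3)*(l + 2)*(l + 4)*(l^2 + l - 6) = (l - 3)*(l - 2)*(l + 2)*(l + 4)*(l + 3)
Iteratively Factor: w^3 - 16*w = (w - 4)*(w^2 + 4*w) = (w - 4)*(w + 4)*(w)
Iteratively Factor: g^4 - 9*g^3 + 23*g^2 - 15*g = (g - 1)*(g^3 - 8*g^2 + 15*g) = g*(g - 1)*(g^2 - 8*g + 15) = g*(g - 3)*(g - 1)*(g - 5)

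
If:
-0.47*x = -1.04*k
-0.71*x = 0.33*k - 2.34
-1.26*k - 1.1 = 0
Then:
No Solution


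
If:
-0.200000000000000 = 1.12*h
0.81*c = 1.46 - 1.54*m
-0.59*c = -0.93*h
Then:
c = -0.28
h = -0.18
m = 1.10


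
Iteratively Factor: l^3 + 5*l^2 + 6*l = (l + 2)*(l^2 + 3*l) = (l + 2)*(l + 3)*(l)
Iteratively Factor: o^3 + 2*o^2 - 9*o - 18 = (o - 3)*(o^2 + 5*o + 6) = (o - 3)*(o + 3)*(o + 2)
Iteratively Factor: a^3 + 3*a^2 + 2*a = (a)*(a^2 + 3*a + 2) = a*(a + 2)*(a + 1)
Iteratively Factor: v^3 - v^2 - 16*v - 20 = (v + 2)*(v^2 - 3*v - 10) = (v + 2)^2*(v - 5)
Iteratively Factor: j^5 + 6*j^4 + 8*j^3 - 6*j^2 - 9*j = (j)*(j^4 + 6*j^3 + 8*j^2 - 6*j - 9) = j*(j - 1)*(j^3 + 7*j^2 + 15*j + 9) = j*(j - 1)*(j + 1)*(j^2 + 6*j + 9) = j*(j - 1)*(j + 1)*(j + 3)*(j + 3)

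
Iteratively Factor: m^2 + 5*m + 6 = (m + 3)*(m + 2)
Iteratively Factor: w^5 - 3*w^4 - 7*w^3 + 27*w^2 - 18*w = (w)*(w^4 - 3*w^3 - 7*w^2 + 27*w - 18) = w*(w - 3)*(w^3 - 7*w + 6) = w*(w - 3)*(w - 1)*(w^2 + w - 6) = w*(w - 3)*(w - 2)*(w - 1)*(w + 3)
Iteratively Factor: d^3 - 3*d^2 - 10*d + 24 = (d - 2)*(d^2 - d - 12) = (d - 2)*(d + 3)*(d - 4)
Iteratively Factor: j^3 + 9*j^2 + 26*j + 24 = (j + 2)*(j^2 + 7*j + 12) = (j + 2)*(j + 4)*(j + 3)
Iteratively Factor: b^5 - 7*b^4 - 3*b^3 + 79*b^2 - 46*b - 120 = (b + 3)*(b^4 - 10*b^3 + 27*b^2 - 2*b - 40) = (b - 2)*(b + 3)*(b^3 - 8*b^2 + 11*b + 20) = (b - 2)*(b + 1)*(b + 3)*(b^2 - 9*b + 20) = (b - 5)*(b - 2)*(b + 1)*(b + 3)*(b - 4)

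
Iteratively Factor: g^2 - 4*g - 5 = (g + 1)*(g - 5)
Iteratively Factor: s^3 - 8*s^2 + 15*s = (s - 3)*(s^2 - 5*s) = (s - 5)*(s - 3)*(s)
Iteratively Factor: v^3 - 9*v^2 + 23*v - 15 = (v - 3)*(v^2 - 6*v + 5) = (v - 5)*(v - 3)*(v - 1)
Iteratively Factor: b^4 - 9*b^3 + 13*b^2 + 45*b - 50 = (b + 2)*(b^3 - 11*b^2 + 35*b - 25) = (b - 5)*(b + 2)*(b^2 - 6*b + 5) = (b - 5)*(b - 1)*(b + 2)*(b - 5)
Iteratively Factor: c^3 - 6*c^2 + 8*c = (c - 2)*(c^2 - 4*c) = (c - 4)*(c - 2)*(c)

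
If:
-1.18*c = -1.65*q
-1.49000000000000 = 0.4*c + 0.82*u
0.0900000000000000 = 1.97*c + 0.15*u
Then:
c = 0.19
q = 0.14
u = -1.91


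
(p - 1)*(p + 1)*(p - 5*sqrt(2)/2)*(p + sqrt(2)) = p^4 - 3*sqrt(2)*p^3/2 - 6*p^2 + 3*sqrt(2)*p/2 + 5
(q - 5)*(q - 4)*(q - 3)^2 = q^4 - 15*q^3 + 83*q^2 - 201*q + 180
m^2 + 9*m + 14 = (m + 2)*(m + 7)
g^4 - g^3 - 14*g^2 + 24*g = g*(g - 3)*(g - 2)*(g + 4)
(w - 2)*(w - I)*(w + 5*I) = w^3 - 2*w^2 + 4*I*w^2 + 5*w - 8*I*w - 10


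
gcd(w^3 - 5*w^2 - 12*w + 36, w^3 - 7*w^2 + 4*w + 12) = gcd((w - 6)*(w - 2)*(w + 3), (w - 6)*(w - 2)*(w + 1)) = w^2 - 8*w + 12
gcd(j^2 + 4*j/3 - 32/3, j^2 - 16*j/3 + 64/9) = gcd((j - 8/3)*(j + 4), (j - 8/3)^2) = j - 8/3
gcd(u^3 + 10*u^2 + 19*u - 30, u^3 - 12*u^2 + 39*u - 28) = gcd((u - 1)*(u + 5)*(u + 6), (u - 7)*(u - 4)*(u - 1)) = u - 1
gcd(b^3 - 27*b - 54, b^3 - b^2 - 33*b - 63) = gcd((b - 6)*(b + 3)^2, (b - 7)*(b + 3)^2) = b^2 + 6*b + 9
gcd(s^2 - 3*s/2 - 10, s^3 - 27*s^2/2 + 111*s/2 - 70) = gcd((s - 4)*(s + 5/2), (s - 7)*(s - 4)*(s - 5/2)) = s - 4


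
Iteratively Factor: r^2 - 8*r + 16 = (r - 4)*(r - 4)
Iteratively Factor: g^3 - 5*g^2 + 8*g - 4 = (g - 2)*(g^2 - 3*g + 2) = (g - 2)^2*(g - 1)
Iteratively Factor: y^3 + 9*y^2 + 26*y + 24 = (y + 4)*(y^2 + 5*y + 6) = (y + 2)*(y + 4)*(y + 3)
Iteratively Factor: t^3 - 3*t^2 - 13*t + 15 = (t - 5)*(t^2 + 2*t - 3) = (t - 5)*(t - 1)*(t + 3)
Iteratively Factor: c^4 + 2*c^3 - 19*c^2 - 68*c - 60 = (c - 5)*(c^3 + 7*c^2 + 16*c + 12) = (c - 5)*(c + 2)*(c^2 + 5*c + 6) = (c - 5)*(c + 2)*(c + 3)*(c + 2)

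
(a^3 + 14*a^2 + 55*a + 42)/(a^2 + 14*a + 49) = (a^2 + 7*a + 6)/(a + 7)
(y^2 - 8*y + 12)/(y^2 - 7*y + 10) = (y - 6)/(y - 5)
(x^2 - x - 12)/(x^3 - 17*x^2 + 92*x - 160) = (x + 3)/(x^2 - 13*x + 40)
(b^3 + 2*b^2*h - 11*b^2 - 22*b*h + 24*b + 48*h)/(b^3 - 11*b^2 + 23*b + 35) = (b^3 + 2*b^2*h - 11*b^2 - 22*b*h + 24*b + 48*h)/(b^3 - 11*b^2 + 23*b + 35)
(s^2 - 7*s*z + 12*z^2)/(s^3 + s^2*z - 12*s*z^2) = (s - 4*z)/(s*(s + 4*z))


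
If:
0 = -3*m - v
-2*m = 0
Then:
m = 0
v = 0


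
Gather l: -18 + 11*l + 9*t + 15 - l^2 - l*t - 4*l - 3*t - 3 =-l^2 + l*(7 - t) + 6*t - 6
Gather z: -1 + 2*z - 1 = 2*z - 2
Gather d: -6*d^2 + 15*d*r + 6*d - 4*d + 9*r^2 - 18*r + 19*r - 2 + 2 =-6*d^2 + d*(15*r + 2) + 9*r^2 + r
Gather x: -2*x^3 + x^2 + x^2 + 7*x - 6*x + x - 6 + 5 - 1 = -2*x^3 + 2*x^2 + 2*x - 2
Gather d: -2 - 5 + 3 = -4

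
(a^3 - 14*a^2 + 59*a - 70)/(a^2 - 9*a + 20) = (a^2 - 9*a + 14)/(a - 4)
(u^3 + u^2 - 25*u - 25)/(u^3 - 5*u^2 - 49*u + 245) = (u^2 + 6*u + 5)/(u^2 - 49)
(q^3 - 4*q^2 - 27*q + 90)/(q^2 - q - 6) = (q^2 - q - 30)/(q + 2)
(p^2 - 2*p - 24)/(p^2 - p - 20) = (p - 6)/(p - 5)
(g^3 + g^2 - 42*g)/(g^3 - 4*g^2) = (g^2 + g - 42)/(g*(g - 4))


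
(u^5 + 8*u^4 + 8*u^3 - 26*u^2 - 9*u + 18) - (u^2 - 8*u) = u^5 + 8*u^4 + 8*u^3 - 27*u^2 - u + 18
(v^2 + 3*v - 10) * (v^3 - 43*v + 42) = v^5 + 3*v^4 - 53*v^3 - 87*v^2 + 556*v - 420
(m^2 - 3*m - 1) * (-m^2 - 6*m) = -m^4 - 3*m^3 + 19*m^2 + 6*m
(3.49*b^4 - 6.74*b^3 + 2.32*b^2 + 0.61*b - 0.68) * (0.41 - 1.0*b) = -3.49*b^5 + 8.1709*b^4 - 5.0834*b^3 + 0.3412*b^2 + 0.9301*b - 0.2788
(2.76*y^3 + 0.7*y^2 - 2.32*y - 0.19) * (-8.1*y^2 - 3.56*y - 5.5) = -22.356*y^5 - 15.4956*y^4 + 1.12*y^3 + 5.9482*y^2 + 13.4364*y + 1.045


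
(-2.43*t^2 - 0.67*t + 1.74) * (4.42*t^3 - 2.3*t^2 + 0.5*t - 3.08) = -10.7406*t^5 + 2.6276*t^4 + 8.0168*t^3 + 3.1474*t^2 + 2.9336*t - 5.3592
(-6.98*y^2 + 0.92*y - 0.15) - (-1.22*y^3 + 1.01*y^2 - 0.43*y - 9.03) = 1.22*y^3 - 7.99*y^2 + 1.35*y + 8.88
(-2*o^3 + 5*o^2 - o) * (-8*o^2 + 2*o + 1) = 16*o^5 - 44*o^4 + 16*o^3 + 3*o^2 - o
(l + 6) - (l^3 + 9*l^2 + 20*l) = -l^3 - 9*l^2 - 19*l + 6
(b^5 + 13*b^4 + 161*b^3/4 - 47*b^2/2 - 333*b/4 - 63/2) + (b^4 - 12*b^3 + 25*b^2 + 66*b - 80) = b^5 + 14*b^4 + 113*b^3/4 + 3*b^2/2 - 69*b/4 - 223/2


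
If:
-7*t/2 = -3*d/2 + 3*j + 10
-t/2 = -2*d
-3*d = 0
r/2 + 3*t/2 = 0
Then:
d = 0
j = -10/3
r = 0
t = 0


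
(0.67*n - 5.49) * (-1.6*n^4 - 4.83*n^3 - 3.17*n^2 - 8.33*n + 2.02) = -1.072*n^5 + 5.5479*n^4 + 24.3928*n^3 + 11.8222*n^2 + 47.0851*n - 11.0898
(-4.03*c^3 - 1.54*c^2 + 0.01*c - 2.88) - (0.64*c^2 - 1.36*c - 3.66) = -4.03*c^3 - 2.18*c^2 + 1.37*c + 0.78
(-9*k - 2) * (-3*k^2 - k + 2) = 27*k^3 + 15*k^2 - 16*k - 4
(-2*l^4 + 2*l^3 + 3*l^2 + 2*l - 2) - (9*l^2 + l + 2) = -2*l^4 + 2*l^3 - 6*l^2 + l - 4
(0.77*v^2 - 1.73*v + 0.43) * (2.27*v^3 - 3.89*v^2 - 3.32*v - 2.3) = 1.7479*v^5 - 6.9224*v^4 + 5.1494*v^3 + 2.2999*v^2 + 2.5514*v - 0.989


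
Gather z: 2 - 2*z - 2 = -2*z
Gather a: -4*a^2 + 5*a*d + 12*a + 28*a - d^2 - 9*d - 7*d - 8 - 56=-4*a^2 + a*(5*d + 40) - d^2 - 16*d - 64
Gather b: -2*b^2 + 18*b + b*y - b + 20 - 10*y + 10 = -2*b^2 + b*(y + 17) - 10*y + 30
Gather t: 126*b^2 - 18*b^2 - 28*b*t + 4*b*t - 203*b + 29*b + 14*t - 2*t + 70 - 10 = 108*b^2 - 174*b + t*(12 - 24*b) + 60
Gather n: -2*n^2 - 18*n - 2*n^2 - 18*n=-4*n^2 - 36*n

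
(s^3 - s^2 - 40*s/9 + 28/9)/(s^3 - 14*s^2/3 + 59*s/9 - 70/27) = 3*(s + 2)/(3*s - 5)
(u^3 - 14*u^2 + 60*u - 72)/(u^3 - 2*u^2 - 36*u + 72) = (u - 6)/(u + 6)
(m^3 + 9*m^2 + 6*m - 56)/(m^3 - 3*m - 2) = (m^2 + 11*m + 28)/(m^2 + 2*m + 1)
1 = 1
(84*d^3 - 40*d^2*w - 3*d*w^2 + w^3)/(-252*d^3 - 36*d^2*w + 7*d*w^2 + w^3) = (14*d^2 - 9*d*w + w^2)/(-42*d^2 + d*w + w^2)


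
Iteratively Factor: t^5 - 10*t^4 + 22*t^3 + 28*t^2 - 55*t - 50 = (t - 5)*(t^4 - 5*t^3 - 3*t^2 + 13*t + 10) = (t - 5)*(t + 1)*(t^3 - 6*t^2 + 3*t + 10) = (t - 5)^2*(t + 1)*(t^2 - t - 2) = (t - 5)^2*(t + 1)^2*(t - 2)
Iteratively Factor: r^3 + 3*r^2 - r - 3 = (r - 1)*(r^2 + 4*r + 3) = (r - 1)*(r + 3)*(r + 1)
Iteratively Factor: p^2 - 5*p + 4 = (p - 4)*(p - 1)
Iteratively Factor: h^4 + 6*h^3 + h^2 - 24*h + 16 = (h - 1)*(h^3 + 7*h^2 + 8*h - 16) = (h - 1)^2*(h^2 + 8*h + 16) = (h - 1)^2*(h + 4)*(h + 4)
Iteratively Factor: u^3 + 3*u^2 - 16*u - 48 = (u + 3)*(u^2 - 16) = (u - 4)*(u + 3)*(u + 4)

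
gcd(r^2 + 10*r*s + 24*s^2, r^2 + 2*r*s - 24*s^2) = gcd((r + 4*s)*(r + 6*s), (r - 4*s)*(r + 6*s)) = r + 6*s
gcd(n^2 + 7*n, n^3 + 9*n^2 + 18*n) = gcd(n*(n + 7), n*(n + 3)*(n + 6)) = n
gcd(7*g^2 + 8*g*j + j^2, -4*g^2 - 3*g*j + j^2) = g + j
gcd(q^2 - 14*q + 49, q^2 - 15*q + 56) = q - 7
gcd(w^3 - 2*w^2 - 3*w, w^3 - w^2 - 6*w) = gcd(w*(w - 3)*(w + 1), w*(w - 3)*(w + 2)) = w^2 - 3*w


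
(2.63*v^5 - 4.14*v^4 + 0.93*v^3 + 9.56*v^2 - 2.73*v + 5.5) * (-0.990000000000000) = -2.6037*v^5 + 4.0986*v^4 - 0.9207*v^3 - 9.4644*v^2 + 2.7027*v - 5.445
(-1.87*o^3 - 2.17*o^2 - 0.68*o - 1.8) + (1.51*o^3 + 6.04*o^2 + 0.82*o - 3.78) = -0.36*o^3 + 3.87*o^2 + 0.14*o - 5.58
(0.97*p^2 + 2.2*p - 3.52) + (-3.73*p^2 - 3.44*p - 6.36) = -2.76*p^2 - 1.24*p - 9.88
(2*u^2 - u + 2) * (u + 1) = 2*u^3 + u^2 + u + 2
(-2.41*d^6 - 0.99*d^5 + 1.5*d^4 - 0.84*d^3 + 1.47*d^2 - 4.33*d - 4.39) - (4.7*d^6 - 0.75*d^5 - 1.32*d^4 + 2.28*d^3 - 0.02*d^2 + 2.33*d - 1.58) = -7.11*d^6 - 0.24*d^5 + 2.82*d^4 - 3.12*d^3 + 1.49*d^2 - 6.66*d - 2.81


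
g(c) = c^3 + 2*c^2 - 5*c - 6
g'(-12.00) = 379.00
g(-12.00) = -1386.00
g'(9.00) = 274.00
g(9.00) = 840.00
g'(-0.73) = -6.32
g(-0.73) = -1.67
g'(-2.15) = 0.27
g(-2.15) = 4.06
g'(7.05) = 172.31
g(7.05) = 408.56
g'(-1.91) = -1.70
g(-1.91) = 3.88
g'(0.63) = -1.29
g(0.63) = -8.11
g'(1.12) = 3.24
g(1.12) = -7.69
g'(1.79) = 11.77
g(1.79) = -2.81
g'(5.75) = 117.19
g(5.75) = 221.48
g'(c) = 3*c^2 + 4*c - 5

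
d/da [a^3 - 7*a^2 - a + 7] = 3*a^2 - 14*a - 1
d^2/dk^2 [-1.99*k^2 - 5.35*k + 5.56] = -3.98000000000000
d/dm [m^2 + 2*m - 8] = 2*m + 2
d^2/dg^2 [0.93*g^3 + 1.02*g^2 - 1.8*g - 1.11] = 5.58*g + 2.04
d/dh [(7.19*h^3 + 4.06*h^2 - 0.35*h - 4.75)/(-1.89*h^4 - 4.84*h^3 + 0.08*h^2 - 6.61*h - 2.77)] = (13.5891*h^6 + 15.3468*h^5 + 18.2411*h^4 - 134.3498*h^3 - 155.5275*h^2 - 21.7324*h - 30.428)/(3.5721*h^8 + 18.2952*h^7 + 23.1232*h^6 + 24.2114*h^5 + 74.4618*h^4 + 25.756*h^3 + 43.2489*h^2 + 36.6194*h + 7.6729)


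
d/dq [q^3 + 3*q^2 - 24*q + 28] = 3*q^2 + 6*q - 24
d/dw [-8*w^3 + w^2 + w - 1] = -24*w^2 + 2*w + 1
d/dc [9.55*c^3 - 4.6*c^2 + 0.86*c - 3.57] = 28.65*c^2 - 9.2*c + 0.86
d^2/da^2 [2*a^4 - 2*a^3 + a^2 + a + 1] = 24*a^2 - 12*a + 2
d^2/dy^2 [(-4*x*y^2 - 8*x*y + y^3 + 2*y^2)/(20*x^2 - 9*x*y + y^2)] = 10*x*(-5*x - 2)/(125*x^3 - 75*x^2*y + 15*x*y^2 - y^3)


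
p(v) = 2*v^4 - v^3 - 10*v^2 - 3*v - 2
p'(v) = 8*v^3 - 3*v^2 - 20*v - 3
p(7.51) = 5349.85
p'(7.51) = 3066.12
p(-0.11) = -1.79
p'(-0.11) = -0.85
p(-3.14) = 134.21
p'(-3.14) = -217.45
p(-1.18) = -6.86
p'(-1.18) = 3.28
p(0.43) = -5.15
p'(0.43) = -11.52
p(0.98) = -13.64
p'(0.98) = -17.95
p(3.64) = 157.46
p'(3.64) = 270.28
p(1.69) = -24.14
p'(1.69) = -6.75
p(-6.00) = 2464.00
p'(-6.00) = -1719.00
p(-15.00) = 102418.00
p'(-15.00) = -27378.00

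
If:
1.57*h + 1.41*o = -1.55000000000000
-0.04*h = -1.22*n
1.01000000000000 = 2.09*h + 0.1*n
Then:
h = 0.48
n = 0.02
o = -1.64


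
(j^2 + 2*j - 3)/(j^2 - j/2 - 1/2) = 2*(j + 3)/(2*j + 1)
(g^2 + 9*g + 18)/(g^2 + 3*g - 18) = (g + 3)/(g - 3)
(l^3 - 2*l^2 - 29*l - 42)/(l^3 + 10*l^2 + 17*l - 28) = (l^3 - 2*l^2 - 29*l - 42)/(l^3 + 10*l^2 + 17*l - 28)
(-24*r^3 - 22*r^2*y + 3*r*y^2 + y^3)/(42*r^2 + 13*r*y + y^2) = (-4*r^2 - 3*r*y + y^2)/(7*r + y)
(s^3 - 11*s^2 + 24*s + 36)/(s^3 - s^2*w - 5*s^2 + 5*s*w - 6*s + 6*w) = (s - 6)/(s - w)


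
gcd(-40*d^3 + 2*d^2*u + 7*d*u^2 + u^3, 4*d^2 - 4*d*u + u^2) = -2*d + u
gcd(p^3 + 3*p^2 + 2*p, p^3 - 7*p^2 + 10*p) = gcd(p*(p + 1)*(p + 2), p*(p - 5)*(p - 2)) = p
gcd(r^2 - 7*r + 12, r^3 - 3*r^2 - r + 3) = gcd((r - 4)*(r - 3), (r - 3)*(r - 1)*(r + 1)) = r - 3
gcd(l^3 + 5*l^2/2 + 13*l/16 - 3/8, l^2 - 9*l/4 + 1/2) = l - 1/4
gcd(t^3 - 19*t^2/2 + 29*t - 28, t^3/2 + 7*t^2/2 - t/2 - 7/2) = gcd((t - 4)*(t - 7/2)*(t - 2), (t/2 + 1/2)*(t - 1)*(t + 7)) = 1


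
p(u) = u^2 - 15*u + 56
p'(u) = 2*u - 15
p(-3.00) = 110.00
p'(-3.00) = -21.00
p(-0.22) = 59.35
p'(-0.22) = -15.44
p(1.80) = 32.24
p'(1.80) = -11.40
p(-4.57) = 145.43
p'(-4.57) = -24.14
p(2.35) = 26.27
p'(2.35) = -10.30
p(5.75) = 2.81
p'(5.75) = -3.50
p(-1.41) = 79.14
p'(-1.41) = -17.82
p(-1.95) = 89.05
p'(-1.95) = -18.90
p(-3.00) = 110.00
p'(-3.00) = -21.00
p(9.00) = 2.00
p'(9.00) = 3.00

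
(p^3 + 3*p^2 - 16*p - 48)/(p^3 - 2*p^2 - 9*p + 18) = (p^2 - 16)/(p^2 - 5*p + 6)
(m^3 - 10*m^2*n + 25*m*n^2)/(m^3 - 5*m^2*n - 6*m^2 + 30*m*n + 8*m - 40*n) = m*(m - 5*n)/(m^2 - 6*m + 8)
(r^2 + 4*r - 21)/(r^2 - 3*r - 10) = (-r^2 - 4*r + 21)/(-r^2 + 3*r + 10)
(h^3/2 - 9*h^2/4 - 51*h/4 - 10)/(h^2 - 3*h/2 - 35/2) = (-2*h^3 + 9*h^2 + 51*h + 40)/(2*(-2*h^2 + 3*h + 35))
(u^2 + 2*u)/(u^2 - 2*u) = (u + 2)/(u - 2)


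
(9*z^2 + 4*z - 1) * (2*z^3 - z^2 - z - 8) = 18*z^5 - z^4 - 15*z^3 - 75*z^2 - 31*z + 8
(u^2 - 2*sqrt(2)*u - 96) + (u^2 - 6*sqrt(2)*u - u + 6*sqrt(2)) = 2*u^2 - 8*sqrt(2)*u - u - 96 + 6*sqrt(2)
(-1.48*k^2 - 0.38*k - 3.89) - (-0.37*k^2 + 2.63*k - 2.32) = -1.11*k^2 - 3.01*k - 1.57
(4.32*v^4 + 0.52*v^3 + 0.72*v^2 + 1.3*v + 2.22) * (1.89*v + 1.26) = 8.1648*v^5 + 6.426*v^4 + 2.016*v^3 + 3.3642*v^2 + 5.8338*v + 2.7972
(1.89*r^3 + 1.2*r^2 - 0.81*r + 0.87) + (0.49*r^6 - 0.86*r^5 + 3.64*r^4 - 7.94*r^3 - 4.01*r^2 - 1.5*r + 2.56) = 0.49*r^6 - 0.86*r^5 + 3.64*r^4 - 6.05*r^3 - 2.81*r^2 - 2.31*r + 3.43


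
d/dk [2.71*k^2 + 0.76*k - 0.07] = 5.42*k + 0.76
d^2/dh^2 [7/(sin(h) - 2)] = 7*(-2*sin(h) + cos(h)^2 + 1)/(sin(h) - 2)^3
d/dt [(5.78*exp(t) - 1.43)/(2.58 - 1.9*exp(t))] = 12.1954*exp(t)/(1.9*exp(t) - 2.58)^2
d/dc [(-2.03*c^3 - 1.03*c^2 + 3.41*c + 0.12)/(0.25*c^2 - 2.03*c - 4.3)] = (-0.5075*c^4 + 8.2418*c^3 + 27.4254*c^2 + 8.798*c - 14.4194)/(0.0625*c^4 - 1.015*c^3 + 1.9709*c^2 + 17.458*c + 18.49)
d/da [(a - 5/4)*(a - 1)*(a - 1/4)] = 3*a^2 - 5*a + 29/16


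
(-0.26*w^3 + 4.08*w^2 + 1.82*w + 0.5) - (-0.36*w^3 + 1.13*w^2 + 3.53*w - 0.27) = 0.1*w^3 + 2.95*w^2 - 1.71*w + 0.77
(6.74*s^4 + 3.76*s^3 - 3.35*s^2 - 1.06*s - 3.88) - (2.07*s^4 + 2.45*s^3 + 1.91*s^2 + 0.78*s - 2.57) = 4.67*s^4 + 1.31*s^3 - 5.26*s^2 - 1.84*s - 1.31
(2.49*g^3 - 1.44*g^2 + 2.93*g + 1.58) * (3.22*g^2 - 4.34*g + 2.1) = 8.0178*g^5 - 15.4434*g^4 + 20.9132*g^3 - 10.6526*g^2 - 0.704199999999999*g + 3.318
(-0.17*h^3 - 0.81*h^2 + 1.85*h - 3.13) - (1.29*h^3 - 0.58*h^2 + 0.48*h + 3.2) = -1.46*h^3 - 0.23*h^2 + 1.37*h - 6.33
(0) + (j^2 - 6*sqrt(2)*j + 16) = j^2 - 6*sqrt(2)*j + 16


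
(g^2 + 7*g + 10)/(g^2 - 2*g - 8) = (g + 5)/(g - 4)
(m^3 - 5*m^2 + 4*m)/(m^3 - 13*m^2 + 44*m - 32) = m/(m - 8)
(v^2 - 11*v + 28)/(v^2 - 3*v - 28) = (v - 4)/(v + 4)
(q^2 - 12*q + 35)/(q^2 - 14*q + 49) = (q - 5)/(q - 7)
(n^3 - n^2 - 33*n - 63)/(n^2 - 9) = (n^2 - 4*n - 21)/(n - 3)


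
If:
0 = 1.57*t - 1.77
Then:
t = 1.13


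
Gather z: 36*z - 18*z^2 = -18*z^2 + 36*z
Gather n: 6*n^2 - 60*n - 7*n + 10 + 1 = 6*n^2 - 67*n + 11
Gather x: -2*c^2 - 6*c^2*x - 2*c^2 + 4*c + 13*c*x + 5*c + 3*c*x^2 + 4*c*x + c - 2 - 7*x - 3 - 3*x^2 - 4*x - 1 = -4*c^2 + 10*c + x^2*(3*c - 3) + x*(-6*c^2 + 17*c - 11) - 6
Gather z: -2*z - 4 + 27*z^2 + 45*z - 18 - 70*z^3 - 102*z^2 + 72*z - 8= -70*z^3 - 75*z^2 + 115*z - 30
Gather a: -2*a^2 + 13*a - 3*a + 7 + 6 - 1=-2*a^2 + 10*a + 12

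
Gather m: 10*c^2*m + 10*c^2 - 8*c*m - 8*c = 10*c^2 - 8*c + m*(10*c^2 - 8*c)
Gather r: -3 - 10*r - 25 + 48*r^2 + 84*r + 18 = 48*r^2 + 74*r - 10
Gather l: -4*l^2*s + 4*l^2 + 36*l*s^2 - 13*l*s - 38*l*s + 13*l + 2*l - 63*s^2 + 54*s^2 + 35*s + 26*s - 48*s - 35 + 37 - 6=l^2*(4 - 4*s) + l*(36*s^2 - 51*s + 15) - 9*s^2 + 13*s - 4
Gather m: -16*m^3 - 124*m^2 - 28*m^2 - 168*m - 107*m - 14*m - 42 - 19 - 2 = -16*m^3 - 152*m^2 - 289*m - 63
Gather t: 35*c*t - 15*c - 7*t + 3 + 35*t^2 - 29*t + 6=-15*c + 35*t^2 + t*(35*c - 36) + 9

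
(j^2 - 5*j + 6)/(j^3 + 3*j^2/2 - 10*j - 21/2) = 2*(j - 2)/(2*j^2 + 9*j + 7)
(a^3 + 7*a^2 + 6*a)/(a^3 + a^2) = (a + 6)/a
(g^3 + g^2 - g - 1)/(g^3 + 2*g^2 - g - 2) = (g + 1)/(g + 2)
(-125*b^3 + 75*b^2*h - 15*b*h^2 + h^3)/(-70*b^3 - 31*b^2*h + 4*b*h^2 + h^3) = (25*b^2 - 10*b*h + h^2)/(14*b^2 + 9*b*h + h^2)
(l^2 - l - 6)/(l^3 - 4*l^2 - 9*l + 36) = (l + 2)/(l^2 - l - 12)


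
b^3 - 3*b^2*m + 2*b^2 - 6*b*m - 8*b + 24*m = (b - 2)*(b + 4)*(b - 3*m)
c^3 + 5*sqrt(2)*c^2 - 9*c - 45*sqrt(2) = (c - 3)*(c + 3)*(c + 5*sqrt(2))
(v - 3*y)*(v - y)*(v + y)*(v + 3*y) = v^4 - 10*v^2*y^2 + 9*y^4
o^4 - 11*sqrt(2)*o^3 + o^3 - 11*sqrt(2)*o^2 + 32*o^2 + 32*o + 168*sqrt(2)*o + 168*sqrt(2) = (o + 1)*(o - 7*sqrt(2))*(o - 6*sqrt(2))*(o + 2*sqrt(2))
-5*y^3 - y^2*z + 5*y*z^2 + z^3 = (-y + z)*(y + z)*(5*y + z)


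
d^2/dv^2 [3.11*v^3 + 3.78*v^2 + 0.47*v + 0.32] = 18.66*v + 7.56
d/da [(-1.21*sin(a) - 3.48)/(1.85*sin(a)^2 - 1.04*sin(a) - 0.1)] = (2.2385*sin(a)^2 + 12.876*sin(a) - 3.4982)*cos(a)/(3.4225*sin(a)^4 - 3.848*sin(a)^3 + 0.7116*sin(a)^2 + 0.208*sin(a) + 0.01)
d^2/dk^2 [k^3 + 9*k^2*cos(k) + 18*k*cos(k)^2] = -9*k^2*cos(k) - 36*k*sin(k) - 36*k*cos(2*k) + 6*k - 36*sin(2*k) + 18*cos(k)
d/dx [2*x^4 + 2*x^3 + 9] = x^2*(8*x + 6)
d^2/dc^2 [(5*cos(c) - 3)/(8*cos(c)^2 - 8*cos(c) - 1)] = (720*(1 - cos(2*c))^2*cos(c) - 112*(1 - cos(2*c))^2 - 1391*cos(c) - 36*cos(2*c) + 684*cos(3*c) - 160*cos(5*c) + 924)/(8*cos(c) - 4*cos(2*c) - 3)^3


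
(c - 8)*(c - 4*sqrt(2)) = c^2 - 8*c - 4*sqrt(2)*c + 32*sqrt(2)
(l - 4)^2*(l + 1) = l^3 - 7*l^2 + 8*l + 16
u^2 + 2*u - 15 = (u - 3)*(u + 5)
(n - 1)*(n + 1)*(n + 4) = n^3 + 4*n^2 - n - 4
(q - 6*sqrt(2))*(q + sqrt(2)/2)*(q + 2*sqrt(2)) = q^3 - 7*sqrt(2)*q^2/2 - 28*q - 12*sqrt(2)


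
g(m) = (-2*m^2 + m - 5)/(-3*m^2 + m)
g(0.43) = 39.61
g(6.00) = 0.70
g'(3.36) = -0.09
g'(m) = (1 - 4*m)/(-3*m^2 + m) + (6*m - 1)*(-2*m^2 + m - 5)/(-3*m^2 + m)^2 = (m^2 - 30*m + 5)/(m^2*(9*m^2 - 6*m + 1))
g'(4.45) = -0.04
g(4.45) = 0.73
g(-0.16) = 22.01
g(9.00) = 0.68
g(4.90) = 0.72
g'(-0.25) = 65.63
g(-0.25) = 12.29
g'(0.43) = -496.15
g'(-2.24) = 0.26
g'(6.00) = -0.01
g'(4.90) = -0.03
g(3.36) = 0.79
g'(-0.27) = 55.16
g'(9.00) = 0.00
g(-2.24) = 1.00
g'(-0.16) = 175.22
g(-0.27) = 11.08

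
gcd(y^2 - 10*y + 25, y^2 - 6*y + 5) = y - 5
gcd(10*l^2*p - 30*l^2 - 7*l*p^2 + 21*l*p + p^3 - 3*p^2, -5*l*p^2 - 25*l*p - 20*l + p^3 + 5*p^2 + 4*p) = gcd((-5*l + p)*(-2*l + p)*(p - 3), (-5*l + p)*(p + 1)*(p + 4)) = -5*l + p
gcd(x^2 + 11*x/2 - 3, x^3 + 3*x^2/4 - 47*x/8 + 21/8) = x - 1/2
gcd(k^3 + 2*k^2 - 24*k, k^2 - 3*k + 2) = 1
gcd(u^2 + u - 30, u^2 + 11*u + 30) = u + 6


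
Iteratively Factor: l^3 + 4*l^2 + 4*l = (l + 2)*(l^2 + 2*l) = (l + 2)^2*(l)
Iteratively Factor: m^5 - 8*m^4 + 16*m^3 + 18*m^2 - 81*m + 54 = (m - 3)*(m^4 - 5*m^3 + m^2 + 21*m - 18) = (m - 3)*(m - 1)*(m^3 - 4*m^2 - 3*m + 18) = (m - 3)*(m - 1)*(m + 2)*(m^2 - 6*m + 9) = (m - 3)^2*(m - 1)*(m + 2)*(m - 3)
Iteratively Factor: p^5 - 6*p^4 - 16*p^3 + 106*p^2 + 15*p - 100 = (p - 1)*(p^4 - 5*p^3 - 21*p^2 + 85*p + 100) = (p - 1)*(p + 4)*(p^3 - 9*p^2 + 15*p + 25) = (p - 1)*(p + 1)*(p + 4)*(p^2 - 10*p + 25) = (p - 5)*(p - 1)*(p + 1)*(p + 4)*(p - 5)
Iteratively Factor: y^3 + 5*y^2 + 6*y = (y + 3)*(y^2 + 2*y) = y*(y + 3)*(y + 2)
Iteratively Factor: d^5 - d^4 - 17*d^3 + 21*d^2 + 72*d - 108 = (d - 2)*(d^4 + d^3 - 15*d^2 - 9*d + 54) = (d - 2)^2*(d^3 + 3*d^2 - 9*d - 27) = (d - 2)^2*(d + 3)*(d^2 - 9) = (d - 2)^2*(d + 3)^2*(d - 3)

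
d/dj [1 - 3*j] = -3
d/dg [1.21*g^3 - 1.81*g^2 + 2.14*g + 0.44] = 3.63*g^2 - 3.62*g + 2.14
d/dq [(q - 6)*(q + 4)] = 2*q - 2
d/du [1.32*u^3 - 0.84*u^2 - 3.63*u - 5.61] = 3.96*u^2 - 1.68*u - 3.63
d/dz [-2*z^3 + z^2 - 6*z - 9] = -6*z^2 + 2*z - 6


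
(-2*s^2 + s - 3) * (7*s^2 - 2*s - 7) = -14*s^4 + 11*s^3 - 9*s^2 - s + 21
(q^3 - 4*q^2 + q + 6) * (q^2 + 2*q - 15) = q^5 - 2*q^4 - 22*q^3 + 68*q^2 - 3*q - 90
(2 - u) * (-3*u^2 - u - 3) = 3*u^3 - 5*u^2 + u - 6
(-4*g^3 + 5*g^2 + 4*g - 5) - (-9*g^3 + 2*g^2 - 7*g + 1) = 5*g^3 + 3*g^2 + 11*g - 6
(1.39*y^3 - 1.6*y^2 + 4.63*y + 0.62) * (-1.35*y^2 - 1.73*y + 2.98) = -1.8765*y^5 - 0.244699999999999*y^4 + 0.6597*y^3 - 13.6149*y^2 + 12.7248*y + 1.8476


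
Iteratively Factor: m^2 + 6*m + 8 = (m + 4)*(m + 2)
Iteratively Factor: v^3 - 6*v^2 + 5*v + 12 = (v - 3)*(v^2 - 3*v - 4) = (v - 4)*(v - 3)*(v + 1)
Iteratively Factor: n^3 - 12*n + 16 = (n - 2)*(n^2 + 2*n - 8) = (n - 2)*(n + 4)*(n - 2)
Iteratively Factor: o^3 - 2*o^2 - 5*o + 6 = (o - 1)*(o^2 - o - 6) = (o - 1)*(o + 2)*(o - 3)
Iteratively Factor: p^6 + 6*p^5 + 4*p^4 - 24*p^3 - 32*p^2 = (p)*(p^5 + 6*p^4 + 4*p^3 - 24*p^2 - 32*p) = p*(p - 2)*(p^4 + 8*p^3 + 20*p^2 + 16*p) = p*(p - 2)*(p + 4)*(p^3 + 4*p^2 + 4*p) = p^2*(p - 2)*(p + 4)*(p^2 + 4*p + 4) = p^2*(p - 2)*(p + 2)*(p + 4)*(p + 2)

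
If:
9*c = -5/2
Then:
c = -5/18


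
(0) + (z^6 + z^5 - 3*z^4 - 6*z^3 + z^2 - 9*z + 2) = z^6 + z^5 - 3*z^4 - 6*z^3 + z^2 - 9*z + 2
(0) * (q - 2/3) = 0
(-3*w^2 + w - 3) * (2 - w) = 3*w^3 - 7*w^2 + 5*w - 6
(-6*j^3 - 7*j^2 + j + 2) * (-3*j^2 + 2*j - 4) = 18*j^5 + 9*j^4 + 7*j^3 + 24*j^2 - 8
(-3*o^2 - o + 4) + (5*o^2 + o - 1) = 2*o^2 + 3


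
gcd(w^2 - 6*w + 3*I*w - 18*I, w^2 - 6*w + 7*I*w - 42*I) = w - 6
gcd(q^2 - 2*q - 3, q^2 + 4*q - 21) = q - 3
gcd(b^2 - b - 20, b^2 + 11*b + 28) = b + 4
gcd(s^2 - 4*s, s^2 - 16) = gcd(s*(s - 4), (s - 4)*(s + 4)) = s - 4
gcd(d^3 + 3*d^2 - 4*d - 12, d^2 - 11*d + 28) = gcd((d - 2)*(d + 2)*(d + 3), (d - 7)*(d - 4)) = 1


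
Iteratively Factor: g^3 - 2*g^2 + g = (g - 1)*(g^2 - g) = g*(g - 1)*(g - 1)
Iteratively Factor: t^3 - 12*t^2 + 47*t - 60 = (t - 5)*(t^2 - 7*t + 12) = (t - 5)*(t - 4)*(t - 3)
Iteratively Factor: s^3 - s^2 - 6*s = (s)*(s^2 - s - 6) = s*(s - 3)*(s + 2)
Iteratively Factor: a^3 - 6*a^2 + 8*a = (a - 2)*(a^2 - 4*a) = a*(a - 2)*(a - 4)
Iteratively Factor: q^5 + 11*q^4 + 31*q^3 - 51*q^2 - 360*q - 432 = (q - 3)*(q^4 + 14*q^3 + 73*q^2 + 168*q + 144) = (q - 3)*(q + 3)*(q^3 + 11*q^2 + 40*q + 48) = (q - 3)*(q + 3)*(q + 4)*(q^2 + 7*q + 12) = (q - 3)*(q + 3)*(q + 4)^2*(q + 3)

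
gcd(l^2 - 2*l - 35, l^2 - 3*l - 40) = l + 5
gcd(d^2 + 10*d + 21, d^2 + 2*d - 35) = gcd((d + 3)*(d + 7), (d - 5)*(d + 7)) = d + 7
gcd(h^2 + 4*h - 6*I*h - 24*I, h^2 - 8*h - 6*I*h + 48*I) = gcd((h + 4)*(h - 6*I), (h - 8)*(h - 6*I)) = h - 6*I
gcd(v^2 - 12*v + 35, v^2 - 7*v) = v - 7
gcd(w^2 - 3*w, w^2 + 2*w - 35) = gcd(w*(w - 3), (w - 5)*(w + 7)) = 1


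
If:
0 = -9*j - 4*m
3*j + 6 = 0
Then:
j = -2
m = 9/2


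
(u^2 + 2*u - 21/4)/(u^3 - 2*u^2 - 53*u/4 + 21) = 1/(u - 4)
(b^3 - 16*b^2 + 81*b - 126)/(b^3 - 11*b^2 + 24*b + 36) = (b^2 - 10*b + 21)/(b^2 - 5*b - 6)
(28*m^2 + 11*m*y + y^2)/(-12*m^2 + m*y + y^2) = (7*m + y)/(-3*m + y)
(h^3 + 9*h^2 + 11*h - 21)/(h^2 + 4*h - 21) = (h^2 + 2*h - 3)/(h - 3)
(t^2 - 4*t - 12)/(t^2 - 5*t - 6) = (t + 2)/(t + 1)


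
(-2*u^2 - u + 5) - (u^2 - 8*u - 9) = -3*u^2 + 7*u + 14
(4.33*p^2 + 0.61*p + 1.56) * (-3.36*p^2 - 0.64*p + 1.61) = -14.5488*p^4 - 4.8208*p^3 + 1.3393*p^2 - 0.0163*p + 2.5116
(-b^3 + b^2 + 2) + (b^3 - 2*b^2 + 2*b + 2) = -b^2 + 2*b + 4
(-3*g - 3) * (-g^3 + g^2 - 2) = 3*g^4 - 3*g^2 + 6*g + 6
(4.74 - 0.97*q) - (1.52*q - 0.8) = 5.54 - 2.49*q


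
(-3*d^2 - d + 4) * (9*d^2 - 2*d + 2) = -27*d^4 - 3*d^3 + 32*d^2 - 10*d + 8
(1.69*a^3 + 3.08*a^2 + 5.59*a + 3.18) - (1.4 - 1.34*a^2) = 1.69*a^3 + 4.42*a^2 + 5.59*a + 1.78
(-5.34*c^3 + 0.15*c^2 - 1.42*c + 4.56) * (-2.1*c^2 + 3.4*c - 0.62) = 11.214*c^5 - 18.471*c^4 + 6.8028*c^3 - 14.497*c^2 + 16.3844*c - 2.8272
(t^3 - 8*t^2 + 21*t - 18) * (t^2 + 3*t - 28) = t^5 - 5*t^4 - 31*t^3 + 269*t^2 - 642*t + 504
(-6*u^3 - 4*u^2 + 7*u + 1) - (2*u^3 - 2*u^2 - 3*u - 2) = -8*u^3 - 2*u^2 + 10*u + 3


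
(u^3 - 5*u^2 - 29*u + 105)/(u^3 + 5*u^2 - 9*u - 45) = (u - 7)/(u + 3)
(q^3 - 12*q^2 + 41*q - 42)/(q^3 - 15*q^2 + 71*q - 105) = (q - 2)/(q - 5)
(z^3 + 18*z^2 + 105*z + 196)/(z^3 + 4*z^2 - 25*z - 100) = (z^2 + 14*z + 49)/(z^2 - 25)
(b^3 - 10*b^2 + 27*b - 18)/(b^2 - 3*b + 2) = (b^2 - 9*b + 18)/(b - 2)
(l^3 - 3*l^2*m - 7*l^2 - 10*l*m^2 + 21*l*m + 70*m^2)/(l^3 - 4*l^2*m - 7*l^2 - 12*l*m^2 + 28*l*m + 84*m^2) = (l - 5*m)/(l - 6*m)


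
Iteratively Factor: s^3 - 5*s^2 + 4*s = (s - 1)*(s^2 - 4*s) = s*(s - 1)*(s - 4)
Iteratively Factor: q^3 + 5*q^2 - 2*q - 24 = (q + 3)*(q^2 + 2*q - 8) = (q - 2)*(q + 3)*(q + 4)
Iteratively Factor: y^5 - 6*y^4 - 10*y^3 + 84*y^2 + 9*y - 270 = (y - 3)*(y^4 - 3*y^3 - 19*y^2 + 27*y + 90) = (y - 3)*(y + 2)*(y^3 - 5*y^2 - 9*y + 45) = (y - 3)*(y + 2)*(y + 3)*(y^2 - 8*y + 15) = (y - 3)^2*(y + 2)*(y + 3)*(y - 5)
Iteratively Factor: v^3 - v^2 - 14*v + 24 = (v - 2)*(v^2 + v - 12) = (v - 2)*(v + 4)*(v - 3)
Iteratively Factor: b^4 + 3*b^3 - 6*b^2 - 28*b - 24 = (b + 2)*(b^3 + b^2 - 8*b - 12) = (b - 3)*(b + 2)*(b^2 + 4*b + 4) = (b - 3)*(b + 2)^2*(b + 2)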